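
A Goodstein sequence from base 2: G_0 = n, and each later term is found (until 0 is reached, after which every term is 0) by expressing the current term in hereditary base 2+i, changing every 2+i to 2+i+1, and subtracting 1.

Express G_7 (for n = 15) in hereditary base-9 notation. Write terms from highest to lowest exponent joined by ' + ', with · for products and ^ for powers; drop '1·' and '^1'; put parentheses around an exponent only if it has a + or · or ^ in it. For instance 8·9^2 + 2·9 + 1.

9^(9 + 1) + 7·9^7 + 7·9^6 + 7·9^5 + 7·9^4 + 7·9^3 + 7·9^2 + 7·9 + 6

step 0: 15 = 2^(2 + 1) + 2^2 + 2 + 1; sub 3 for 2: 3^(3 + 1) + 3^3 + 3 + 1; = 112; G_1 = 112−1 = 111
step 1: 111 = 3^(3 + 1) + 3^3 + 3; sub 4 for 3: 4^(4 + 1) + 4^4 + 4; = 1284; G_2 = 1284−1 = 1283
step 2: 1283 = 4^(4 + 1) + 4^4 + 3; sub 5 for 4: 5^(5 + 1) + 5^5 + 3; = 18753; G_3 = 18753−1 = 18752
step 3: 18752 = 5^(5 + 1) + 5^5 + 2; sub 6 for 5: 6^(6 + 1) + 6^6 + 2; = 326594; G_4 = 326594−1 = 326593
step 4: 326593 = 6^(6 + 1) + 6^6 + 1; sub 7 for 6: 7^(7 + 1) + 7^7 + 1; = 6588345; G_5 = 6588345−1 = 6588344
step 5: 6588344 = 7^(7 + 1) + 7^7; sub 8 for 7: 8^(8 + 1) + 8^8; = 150994944; G_6 = 150994944−1 = 150994943
step 6: 150994943 = 8^(8 + 1) + 7·8^7 + 7·8^6 + 7·8^5 + 7·8^4 + 7·8^3 + 7·8^2 + 7·8 + 7; sub 9 for 8: 9^(9 + 1) + 7·9^7 + 7·9^6 + 7·9^5 + 7·9^4 + 7·9^3 + 7·9^2 + 7·9 + 7; = 3524450281; G_7 = 3524450281−1 = 3524450280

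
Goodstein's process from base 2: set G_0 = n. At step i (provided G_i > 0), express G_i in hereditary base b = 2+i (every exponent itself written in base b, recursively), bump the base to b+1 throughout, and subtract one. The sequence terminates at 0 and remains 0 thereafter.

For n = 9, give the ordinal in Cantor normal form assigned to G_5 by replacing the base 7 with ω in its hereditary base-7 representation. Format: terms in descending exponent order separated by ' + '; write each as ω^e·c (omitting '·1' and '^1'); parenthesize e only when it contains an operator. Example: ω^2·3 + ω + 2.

ω^ω·3 + ω^3·3 + ω^2·3 + ω·3

[0] 9 ≡ 2^(2 + 1) + 1 (base 2). Lift 3: 82. −1: 81.
[1] 81 ≡ 3^(3 + 1) (base 3). Lift 4: 1024. −1: 1023.
[2] 1023 ≡ 3·4^4 + 3·4^3 + 3·4^2 + 3·4 + 3 (base 4). Lift 5: 9843. −1: 9842.
[3] 9842 ≡ 3·5^5 + 3·5^3 + 3·5^2 + 3·5 + 2 (base 5). Lift 6: 140744. −1: 140743.
[4] 140743 ≡ 3·6^6 + 3·6^3 + 3·6^2 + 3·6 + 1 (base 6). Lift 7: 2471827. −1: 2471826.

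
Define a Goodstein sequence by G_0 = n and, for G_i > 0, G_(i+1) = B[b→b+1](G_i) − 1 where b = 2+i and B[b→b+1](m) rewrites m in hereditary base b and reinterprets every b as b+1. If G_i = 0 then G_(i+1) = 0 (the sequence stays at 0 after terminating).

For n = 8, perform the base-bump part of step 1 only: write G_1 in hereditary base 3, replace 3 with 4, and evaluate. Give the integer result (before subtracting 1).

step 0: 8 = 2^(2 + 1); sub 3 for 2: 3^(3 + 1); = 81; G_1 = 81−1 = 80
step 1: 80 = 2·3^3 + 2·3^2 + 2·3 + 2; sub 4 for 3: 2·4^4 + 2·4^2 + 2·4 + 2; = 554; G_2 = 554−1 = 553

554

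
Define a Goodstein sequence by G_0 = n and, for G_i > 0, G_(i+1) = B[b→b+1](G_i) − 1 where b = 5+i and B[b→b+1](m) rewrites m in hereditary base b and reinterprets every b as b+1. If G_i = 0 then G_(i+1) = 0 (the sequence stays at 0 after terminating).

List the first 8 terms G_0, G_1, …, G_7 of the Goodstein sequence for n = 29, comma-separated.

G_0=29  [base 5] 5^2 + 4  →[5↦6]→  6^2 + 4 = 40  −1 ⇒ G_1=39
G_1=39  [base 6] 6^2 + 3  →[6↦7]→  7^2 + 3 = 52  −1 ⇒ G_2=51
G_2=51  [base 7] 7^2 + 2  →[7↦8]→  8^2 + 2 = 66  −1 ⇒ G_3=65
G_3=65  [base 8] 8^2 + 1  →[8↦9]→  9^2 + 1 = 82  −1 ⇒ G_4=81
G_4=81  [base 9] 9^2  →[9↦10]→  10^2 = 100  −1 ⇒ G_5=99
G_5=99  [base 10] 9·10 + 9  →[10↦11]→  9·11 + 9 = 108  −1 ⇒ G_6=107
G_6=107  [base 11] 9·11 + 8  →[11↦12]→  9·12 + 8 = 116  −1 ⇒ G_7=115

29, 39, 51, 65, 81, 99, 107, 115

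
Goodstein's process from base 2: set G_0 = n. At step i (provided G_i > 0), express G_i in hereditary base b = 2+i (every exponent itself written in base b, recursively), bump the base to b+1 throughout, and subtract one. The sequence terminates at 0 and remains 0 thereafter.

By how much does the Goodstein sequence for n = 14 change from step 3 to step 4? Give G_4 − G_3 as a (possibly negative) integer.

307841

base 2: 14 = 2^(2 + 1) + 2^2 + 2; at 3: 3^(3 + 1) + 3^3 + 3 = 111; next = 110
base 3: 110 = 3^(3 + 1) + 3^3 + 2; at 4: 4^(4 + 1) + 4^4 + 2 = 1282; next = 1281
base 4: 1281 = 4^(4 + 1) + 4^4 + 1; at 5: 5^(5 + 1) + 5^5 + 1 = 18751; next = 18750
base 5: 18750 = 5^(5 + 1) + 5^5; at 6: 6^(6 + 1) + 6^6 = 326592; next = 326591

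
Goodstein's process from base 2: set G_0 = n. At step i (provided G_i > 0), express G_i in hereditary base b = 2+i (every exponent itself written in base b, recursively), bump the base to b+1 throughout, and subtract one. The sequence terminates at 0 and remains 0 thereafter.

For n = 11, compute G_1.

84

[0] 11 ≡ 2^(2 + 1) + 2 + 1 (base 2). Lift 3: 85. −1: 84.
[1] 84 ≡ 3^(3 + 1) + 3 (base 3). Lift 4: 1028. −1: 1027.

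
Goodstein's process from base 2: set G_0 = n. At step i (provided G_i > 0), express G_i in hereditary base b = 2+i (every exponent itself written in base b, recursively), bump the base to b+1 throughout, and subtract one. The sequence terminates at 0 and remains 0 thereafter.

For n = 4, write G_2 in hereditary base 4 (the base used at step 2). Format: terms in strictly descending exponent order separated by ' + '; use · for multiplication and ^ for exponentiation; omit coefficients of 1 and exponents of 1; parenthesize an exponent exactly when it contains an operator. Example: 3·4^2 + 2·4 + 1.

step 0: 4 = 2^2; sub 3 for 2: 3^3; = 27; G_1 = 27−1 = 26
step 1: 26 = 2·3^2 + 2·3 + 2; sub 4 for 3: 2·4^2 + 2·4 + 2; = 42; G_2 = 42−1 = 41

2·4^2 + 2·4 + 1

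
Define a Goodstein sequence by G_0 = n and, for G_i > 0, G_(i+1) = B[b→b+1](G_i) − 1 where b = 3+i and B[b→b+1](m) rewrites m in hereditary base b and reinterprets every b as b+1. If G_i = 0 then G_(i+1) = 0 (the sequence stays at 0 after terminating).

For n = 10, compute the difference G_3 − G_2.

[0] 10 ≡ 3^2 + 1 (base 3). Lift 4: 17. −1: 16.
[1] 16 ≡ 4^2 (base 4). Lift 5: 25. −1: 24.
[2] 24 ≡ 4·5 + 4 (base 5). Lift 6: 28. −1: 27.

3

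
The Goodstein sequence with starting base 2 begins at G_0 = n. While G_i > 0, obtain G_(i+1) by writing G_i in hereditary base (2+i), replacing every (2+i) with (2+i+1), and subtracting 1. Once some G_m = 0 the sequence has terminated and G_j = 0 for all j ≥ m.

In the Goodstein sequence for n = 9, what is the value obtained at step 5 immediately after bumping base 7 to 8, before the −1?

step 0: 9 = 2^(2 + 1) + 1; sub 3 for 2: 3^(3 + 1) + 1; = 82; G_1 = 82−1 = 81
step 1: 81 = 3^(3 + 1); sub 4 for 3: 4^(4 + 1); = 1024; G_2 = 1024−1 = 1023
step 2: 1023 = 3·4^4 + 3·4^3 + 3·4^2 + 3·4 + 3; sub 5 for 4: 3·5^5 + 3·5^3 + 3·5^2 + 3·5 + 3; = 9843; G_3 = 9843−1 = 9842
step 3: 9842 = 3·5^5 + 3·5^3 + 3·5^2 + 3·5 + 2; sub 6 for 5: 3·6^6 + 3·6^3 + 3·6^2 + 3·6 + 2; = 140744; G_4 = 140744−1 = 140743
step 4: 140743 = 3·6^6 + 3·6^3 + 3·6^2 + 3·6 + 1; sub 7 for 6: 3·7^7 + 3·7^3 + 3·7^2 + 3·7 + 1; = 2471827; G_5 = 2471827−1 = 2471826
step 5: 2471826 = 3·7^7 + 3·7^3 + 3·7^2 + 3·7; sub 8 for 7: 3·8^8 + 3·8^3 + 3·8^2 + 3·8; = 50333400; G_6 = 50333400−1 = 50333399

50333400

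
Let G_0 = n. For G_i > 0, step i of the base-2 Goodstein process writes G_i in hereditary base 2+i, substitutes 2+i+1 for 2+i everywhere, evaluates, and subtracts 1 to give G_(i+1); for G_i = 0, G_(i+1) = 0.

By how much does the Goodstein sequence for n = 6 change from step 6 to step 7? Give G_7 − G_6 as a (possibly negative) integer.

144904

G_0=6  [base 2] 2^2 + 2  →[2↦3]→  3^3 + 3 = 30  −1 ⇒ G_1=29
G_1=29  [base 3] 3^3 + 2  →[3↦4]→  4^4 + 2 = 258  −1 ⇒ G_2=257
G_2=257  [base 4] 4^4 + 1  →[4↦5]→  5^5 + 1 = 3126  −1 ⇒ G_3=3125
G_3=3125  [base 5] 5^5  →[5↦6]→  6^6 = 46656  −1 ⇒ G_4=46655
G_4=46655  [base 6] 5·6^5 + 5·6^4 + 5·6^3 + 5·6^2 + 5·6 + 5  →[6↦7]→  5·7^5 + 5·7^4 + 5·7^3 + 5·7^2 + 5·7 + 5 = 98040  −1 ⇒ G_5=98039
G_5=98039  [base 7] 5·7^5 + 5·7^4 + 5·7^3 + 5·7^2 + 5·7 + 4  →[7↦8]→  5·8^5 + 5·8^4 + 5·8^3 + 5·8^2 + 5·8 + 4 = 187244  −1 ⇒ G_6=187243
G_6=187243  [base 8] 5·8^5 + 5·8^4 + 5·8^3 + 5·8^2 + 5·8 + 3  →[8↦9]→  5·9^5 + 5·9^4 + 5·9^3 + 5·9^2 + 5·9 + 3 = 332148  −1 ⇒ G_7=332147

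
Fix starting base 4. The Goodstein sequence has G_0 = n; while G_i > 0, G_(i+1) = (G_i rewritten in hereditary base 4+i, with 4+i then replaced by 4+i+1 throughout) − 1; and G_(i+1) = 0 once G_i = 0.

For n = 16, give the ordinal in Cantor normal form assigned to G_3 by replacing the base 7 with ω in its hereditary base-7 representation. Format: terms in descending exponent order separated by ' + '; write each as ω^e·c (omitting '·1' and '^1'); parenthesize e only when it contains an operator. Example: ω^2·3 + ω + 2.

ω·4 + 2

base 4: 16 = 4^2; at 5: 5^2 = 25; next = 24
base 5: 24 = 4·5 + 4; at 6: 4·6 + 4 = 28; next = 27
base 6: 27 = 4·6 + 3; at 7: 4·7 + 3 = 31; next = 30
base 7: 30 = 4·7 + 2; at 8: 4·8 + 2 = 34; next = 33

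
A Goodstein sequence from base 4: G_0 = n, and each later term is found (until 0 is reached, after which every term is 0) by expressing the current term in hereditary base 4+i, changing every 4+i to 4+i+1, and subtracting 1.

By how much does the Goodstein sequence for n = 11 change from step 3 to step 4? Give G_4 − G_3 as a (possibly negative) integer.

i=0: 11 = 2·4 + 3 (b=4); 4→5: 2·5 + 3 = 13; 13−1 = 12
i=1: 12 = 2·5 + 2 (b=5); 5→6: 2·6 + 2 = 14; 14−1 = 13
i=2: 13 = 2·6 + 1 (b=6); 6→7: 2·7 + 1 = 15; 15−1 = 14
i=3: 14 = 2·7 (b=7); 7→8: 2·8 = 16; 16−1 = 15

1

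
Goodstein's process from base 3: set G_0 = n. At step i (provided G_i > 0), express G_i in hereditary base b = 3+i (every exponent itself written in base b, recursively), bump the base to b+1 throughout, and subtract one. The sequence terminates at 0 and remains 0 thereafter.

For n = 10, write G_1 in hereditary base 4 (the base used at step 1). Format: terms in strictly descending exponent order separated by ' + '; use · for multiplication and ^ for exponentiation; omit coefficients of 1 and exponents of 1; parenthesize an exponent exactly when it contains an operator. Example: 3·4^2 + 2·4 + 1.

4^2

base 3: 10 = 3^2 + 1; at 4: 4^2 + 1 = 17; next = 16
base 4: 16 = 4^2; at 5: 5^2 = 25; next = 24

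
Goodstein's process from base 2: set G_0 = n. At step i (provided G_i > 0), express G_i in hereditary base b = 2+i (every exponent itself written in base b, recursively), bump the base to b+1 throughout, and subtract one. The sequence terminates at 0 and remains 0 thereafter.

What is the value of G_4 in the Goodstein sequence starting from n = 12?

base 2: 12 = 2^(2 + 1) + 2^2; at 3: 3^(3 + 1) + 3^3 = 108; next = 107
base 3: 107 = 3^(3 + 1) + 2·3^2 + 2·3 + 2; at 4: 4^(4 + 1) + 2·4^2 + 2·4 + 2 = 1066; next = 1065
base 4: 1065 = 4^(4 + 1) + 2·4^2 + 2·4 + 1; at 5: 5^(5 + 1) + 2·5^2 + 2·5 + 1 = 15686; next = 15685
base 5: 15685 = 5^(5 + 1) + 2·5^2 + 2·5; at 6: 6^(6 + 1) + 2·6^2 + 2·6 = 280020; next = 280019
base 6: 280019 = 6^(6 + 1) + 2·6^2 + 6 + 5; at 7: 7^(7 + 1) + 2·7^2 + 7 + 5 = 5764911; next = 5764910

280019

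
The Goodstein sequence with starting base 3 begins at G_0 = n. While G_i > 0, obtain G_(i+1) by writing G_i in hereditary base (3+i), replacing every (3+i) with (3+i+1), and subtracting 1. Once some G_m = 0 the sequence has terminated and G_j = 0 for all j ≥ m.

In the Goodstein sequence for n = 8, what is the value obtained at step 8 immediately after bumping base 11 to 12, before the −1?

12

base 3: 8 = 2·3 + 2; at 4: 2·4 + 2 = 10; next = 9
base 4: 9 = 2·4 + 1; at 5: 2·5 + 1 = 11; next = 10
base 5: 10 = 2·5; at 6: 2·6 = 12; next = 11
base 6: 11 = 6 + 5; at 7: 7 + 5 = 12; next = 11
base 7: 11 = 7 + 4; at 8: 8 + 4 = 12; next = 11
base 8: 11 = 8 + 3; at 9: 9 + 3 = 12; next = 11
base 9: 11 = 9 + 2; at 10: 10 + 2 = 12; next = 11
base 10: 11 = 10 + 1; at 11: 11 + 1 = 12; next = 11
base 11: 11 = 11; at 12: 12 = 12; next = 11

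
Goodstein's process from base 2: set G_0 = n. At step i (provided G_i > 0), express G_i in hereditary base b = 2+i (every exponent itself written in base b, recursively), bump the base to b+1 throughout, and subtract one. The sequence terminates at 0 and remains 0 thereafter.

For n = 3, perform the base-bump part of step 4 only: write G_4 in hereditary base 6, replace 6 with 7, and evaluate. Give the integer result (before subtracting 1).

1

step 0: 3 = 2 + 1; sub 3 for 2: 3 + 1; = 4; G_1 = 4−1 = 3
step 1: 3 = 3; sub 4 for 3: 4; = 4; G_2 = 4−1 = 3
step 2: 3 = 3; sub 5 for 4: 3; = 3; G_3 = 3−1 = 2
step 3: 2 = 2; sub 6 for 5: 2; = 2; G_4 = 2−1 = 1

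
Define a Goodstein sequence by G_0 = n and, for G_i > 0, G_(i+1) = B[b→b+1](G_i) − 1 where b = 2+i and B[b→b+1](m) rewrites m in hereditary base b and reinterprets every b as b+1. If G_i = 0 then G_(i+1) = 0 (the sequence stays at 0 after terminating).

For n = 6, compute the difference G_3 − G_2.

i=0: 6 = 2^2 + 2 (b=2); 2→3: 3^3 + 3 = 30; 30−1 = 29
i=1: 29 = 3^3 + 2 (b=3); 3→4: 4^4 + 2 = 258; 258−1 = 257
i=2: 257 = 4^4 + 1 (b=4); 4→5: 5^5 + 1 = 3126; 3126−1 = 3125

2868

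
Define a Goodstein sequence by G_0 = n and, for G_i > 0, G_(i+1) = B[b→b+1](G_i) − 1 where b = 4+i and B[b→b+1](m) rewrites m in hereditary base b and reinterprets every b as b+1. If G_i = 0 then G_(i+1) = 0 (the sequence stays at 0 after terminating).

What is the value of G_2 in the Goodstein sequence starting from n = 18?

G_0=18  [base 4] 4^2 + 2  →[4↦5]→  5^2 + 2 = 27  −1 ⇒ G_1=26
G_1=26  [base 5] 5^2 + 1  →[5↦6]→  6^2 + 1 = 37  −1 ⇒ G_2=36

36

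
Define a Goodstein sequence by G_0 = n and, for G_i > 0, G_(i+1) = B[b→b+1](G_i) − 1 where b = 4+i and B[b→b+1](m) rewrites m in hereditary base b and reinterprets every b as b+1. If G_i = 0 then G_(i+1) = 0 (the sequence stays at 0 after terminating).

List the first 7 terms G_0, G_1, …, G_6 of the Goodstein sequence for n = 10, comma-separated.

[0] 10 ≡ 2·4 + 2 (base 4). Lift 5: 12. −1: 11.
[1] 11 ≡ 2·5 + 1 (base 5). Lift 6: 13. −1: 12.
[2] 12 ≡ 2·6 (base 6). Lift 7: 14. −1: 13.
[3] 13 ≡ 7 + 6 (base 7). Lift 8: 14. −1: 13.
[4] 13 ≡ 8 + 5 (base 8). Lift 9: 14. −1: 13.
[5] 13 ≡ 9 + 4 (base 9). Lift 10: 14. −1: 13.

10, 11, 12, 13, 13, 13, 13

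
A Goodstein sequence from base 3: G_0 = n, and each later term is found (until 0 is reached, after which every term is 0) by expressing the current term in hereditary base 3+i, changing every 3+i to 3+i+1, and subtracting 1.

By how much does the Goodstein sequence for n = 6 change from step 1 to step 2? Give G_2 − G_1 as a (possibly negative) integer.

0

G_0 = 6. HB_3(6) = 2·3. Bump = 8. G_1 = 7.
G_1 = 7. HB_4(7) = 4 + 3. Bump = 8. G_2 = 7.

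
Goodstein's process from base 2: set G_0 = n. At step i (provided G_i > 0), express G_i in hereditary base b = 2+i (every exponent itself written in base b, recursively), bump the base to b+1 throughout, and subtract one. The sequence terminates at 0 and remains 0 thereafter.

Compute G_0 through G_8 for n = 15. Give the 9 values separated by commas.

15 —HB2→ 2^(2 + 1) + 2^2 + 2 + 1 —bump→ 3^(3 + 1) + 3^3 + 3 + 1 = 112 —(−1)→ 111
111 —HB3→ 3^(3 + 1) + 3^3 + 3 —bump→ 4^(4 + 1) + 4^4 + 4 = 1284 —(−1)→ 1283
1283 —HB4→ 4^(4 + 1) + 4^4 + 3 —bump→ 5^(5 + 1) + 5^5 + 3 = 18753 —(−1)→ 18752
18752 —HB5→ 5^(5 + 1) + 5^5 + 2 —bump→ 6^(6 + 1) + 6^6 + 2 = 326594 —(−1)→ 326593
326593 —HB6→ 6^(6 + 1) + 6^6 + 1 —bump→ 7^(7 + 1) + 7^7 + 1 = 6588345 —(−1)→ 6588344
6588344 —HB7→ 7^(7 + 1) + 7^7 —bump→ 8^(8 + 1) + 8^8 = 150994944 —(−1)→ 150994943
150994943 —HB8→ 8^(8 + 1) + 7·8^7 + 7·8^6 + 7·8^5 + 7·8^4 + 7·8^3 + 7·8^2 + 7·8 + 7 —bump→ 9^(9 + 1) + 7·9^7 + 7·9^6 + 7·9^5 + 7·9^4 + 7·9^3 + 7·9^2 + 7·9 + 7 = 3524450281 —(−1)→ 3524450280
3524450280 —HB9→ 9^(9 + 1) + 7·9^7 + 7·9^6 + 7·9^5 + 7·9^4 + 7·9^3 + 7·9^2 + 7·9 + 6 —bump→ 10^(10 + 1) + 7·10^7 + 7·10^6 + 7·10^5 + 7·10^4 + 7·10^3 + 7·10^2 + 7·10 + 6 = 100077777776 —(−1)→ 100077777775

15, 111, 1283, 18752, 326593, 6588344, 150994943, 3524450280, 100077777775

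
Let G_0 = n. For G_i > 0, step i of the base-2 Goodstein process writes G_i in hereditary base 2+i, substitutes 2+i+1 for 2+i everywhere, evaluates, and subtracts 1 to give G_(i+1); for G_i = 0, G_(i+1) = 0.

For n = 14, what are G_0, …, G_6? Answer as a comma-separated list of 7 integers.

i=0: 14 = 2^(2 + 1) + 2^2 + 2 (b=2); 2→3: 3^(3 + 1) + 3^3 + 3 = 111; 111−1 = 110
i=1: 110 = 3^(3 + 1) + 3^3 + 2 (b=3); 3→4: 4^(4 + 1) + 4^4 + 2 = 1282; 1282−1 = 1281
i=2: 1281 = 4^(4 + 1) + 4^4 + 1 (b=4); 4→5: 5^(5 + 1) + 5^5 + 1 = 18751; 18751−1 = 18750
i=3: 18750 = 5^(5 + 1) + 5^5 (b=5); 5→6: 6^(6 + 1) + 6^6 = 326592; 326592−1 = 326591
i=4: 326591 = 6^(6 + 1) + 5·6^5 + 5·6^4 + 5·6^3 + 5·6^2 + 5·6 + 5 (b=6); 6→7: 7^(7 + 1) + 5·7^5 + 5·7^4 + 5·7^3 + 5·7^2 + 5·7 + 5 = 5862841; 5862841−1 = 5862840
i=5: 5862840 = 7^(7 + 1) + 5·7^5 + 5·7^4 + 5·7^3 + 5·7^2 + 5·7 + 4 (b=7); 7→8: 8^(8 + 1) + 5·8^5 + 5·8^4 + 5·8^3 + 5·8^2 + 5·8 + 4 = 134404972; 134404972−1 = 134404971

14, 110, 1281, 18750, 326591, 5862840, 134404971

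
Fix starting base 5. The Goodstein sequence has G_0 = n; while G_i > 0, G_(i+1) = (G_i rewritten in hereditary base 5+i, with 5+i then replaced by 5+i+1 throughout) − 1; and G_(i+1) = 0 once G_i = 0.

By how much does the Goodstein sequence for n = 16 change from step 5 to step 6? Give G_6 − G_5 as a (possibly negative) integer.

[0] 16 ≡ 3·5 + 1 (base 5). Lift 6: 19. −1: 18.
[1] 18 ≡ 3·6 (base 6). Lift 7: 21. −1: 20.
[2] 20 ≡ 2·7 + 6 (base 7). Lift 8: 22. −1: 21.
[3] 21 ≡ 2·8 + 5 (base 8). Lift 9: 23. −1: 22.
[4] 22 ≡ 2·9 + 4 (base 9). Lift 10: 24. −1: 23.
[5] 23 ≡ 2·10 + 3 (base 10). Lift 11: 25. −1: 24.

1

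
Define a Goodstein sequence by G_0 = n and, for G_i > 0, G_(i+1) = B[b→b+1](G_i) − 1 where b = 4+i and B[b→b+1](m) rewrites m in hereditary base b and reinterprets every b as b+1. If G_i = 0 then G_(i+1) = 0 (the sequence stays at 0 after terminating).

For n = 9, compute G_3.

i=0: 9 = 2·4 + 1 (b=4); 4→5: 2·5 + 1 = 11; 11−1 = 10
i=1: 10 = 2·5 (b=5); 5→6: 2·6 = 12; 12−1 = 11
i=2: 11 = 6 + 5 (b=6); 6→7: 7 + 5 = 12; 12−1 = 11
i=3: 11 = 7 + 4 (b=7); 7→8: 8 + 4 = 12; 12−1 = 11

11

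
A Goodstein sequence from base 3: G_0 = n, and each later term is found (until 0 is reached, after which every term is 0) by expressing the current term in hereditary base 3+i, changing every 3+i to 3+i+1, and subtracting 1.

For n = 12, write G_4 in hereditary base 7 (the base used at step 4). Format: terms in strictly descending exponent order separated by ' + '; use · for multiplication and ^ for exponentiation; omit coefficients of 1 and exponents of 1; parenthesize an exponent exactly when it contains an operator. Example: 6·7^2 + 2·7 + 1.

7^2

i=0: 12 = 3^2 + 3 (b=3); 3→4: 4^2 + 4 = 20; 20−1 = 19
i=1: 19 = 4^2 + 3 (b=4); 4→5: 5^2 + 3 = 28; 28−1 = 27
i=2: 27 = 5^2 + 2 (b=5); 5→6: 6^2 + 2 = 38; 38−1 = 37
i=3: 37 = 6^2 + 1 (b=6); 6→7: 7^2 + 1 = 50; 50−1 = 49
i=4: 49 = 7^2 (b=7); 7→8: 8^2 = 64; 64−1 = 63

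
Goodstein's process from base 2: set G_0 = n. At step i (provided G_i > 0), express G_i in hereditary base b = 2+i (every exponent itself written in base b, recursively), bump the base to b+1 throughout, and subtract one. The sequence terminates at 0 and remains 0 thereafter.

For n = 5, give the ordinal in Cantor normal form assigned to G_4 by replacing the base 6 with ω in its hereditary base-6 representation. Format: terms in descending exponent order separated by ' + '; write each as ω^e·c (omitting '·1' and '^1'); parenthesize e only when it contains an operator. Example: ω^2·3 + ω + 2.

step 0: 5 = 2^2 + 1; sub 3 for 2: 3^3 + 1; = 28; G_1 = 28−1 = 27
step 1: 27 = 3^3; sub 4 for 3: 4^4; = 256; G_2 = 256−1 = 255
step 2: 255 = 3·4^3 + 3·4^2 + 3·4 + 3; sub 5 for 4: 3·5^3 + 3·5^2 + 3·5 + 3; = 468; G_3 = 468−1 = 467
step 3: 467 = 3·5^3 + 3·5^2 + 3·5 + 2; sub 6 for 5: 3·6^3 + 3·6^2 + 3·6 + 2; = 776; G_4 = 776−1 = 775
step 4: 775 = 3·6^3 + 3·6^2 + 3·6 + 1; sub 7 for 6: 3·7^3 + 3·7^2 + 3·7 + 1; = 1198; G_5 = 1198−1 = 1197

ω^3·3 + ω^2·3 + ω·3 + 1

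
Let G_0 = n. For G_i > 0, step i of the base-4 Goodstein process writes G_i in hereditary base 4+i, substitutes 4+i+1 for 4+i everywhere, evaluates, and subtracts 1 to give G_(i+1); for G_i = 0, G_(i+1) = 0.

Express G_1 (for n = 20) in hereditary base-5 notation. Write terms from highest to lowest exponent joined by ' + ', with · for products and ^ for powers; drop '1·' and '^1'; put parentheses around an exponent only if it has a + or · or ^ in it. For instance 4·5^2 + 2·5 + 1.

(0) 20|_4 = 4^2 + 4 ↦ 5^2 + 5|_5 = 30 ⇒ 29
(1) 29|_5 = 5^2 + 4 ↦ 6^2 + 4|_6 = 40 ⇒ 39

5^2 + 4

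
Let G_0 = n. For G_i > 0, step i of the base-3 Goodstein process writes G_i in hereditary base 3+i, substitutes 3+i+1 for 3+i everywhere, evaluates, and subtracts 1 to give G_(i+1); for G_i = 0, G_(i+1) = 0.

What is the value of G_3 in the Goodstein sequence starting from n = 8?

G_0=8  [base 3] 2·3 + 2  →[3↦4]→  2·4 + 2 = 10  −1 ⇒ G_1=9
G_1=9  [base 4] 2·4 + 1  →[4↦5]→  2·5 + 1 = 11  −1 ⇒ G_2=10
G_2=10  [base 5] 2·5  →[5↦6]→  2·6 = 12  −1 ⇒ G_3=11
G_3=11  [base 6] 6 + 5  →[6↦7]→  7 + 5 = 12  −1 ⇒ G_4=11

11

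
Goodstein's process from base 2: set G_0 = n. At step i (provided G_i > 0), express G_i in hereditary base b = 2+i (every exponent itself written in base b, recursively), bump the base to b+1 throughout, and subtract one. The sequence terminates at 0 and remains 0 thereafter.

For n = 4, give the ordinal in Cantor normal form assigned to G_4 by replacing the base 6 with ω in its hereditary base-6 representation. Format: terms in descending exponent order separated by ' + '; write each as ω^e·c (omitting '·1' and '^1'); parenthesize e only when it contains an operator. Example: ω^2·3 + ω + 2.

ω^2·2 + ω + 5

step 0: 4 = 2^2; sub 3 for 2: 3^3; = 27; G_1 = 27−1 = 26
step 1: 26 = 2·3^2 + 2·3 + 2; sub 4 for 3: 2·4^2 + 2·4 + 2; = 42; G_2 = 42−1 = 41
step 2: 41 = 2·4^2 + 2·4 + 1; sub 5 for 4: 2·5^2 + 2·5 + 1; = 61; G_3 = 61−1 = 60
step 3: 60 = 2·5^2 + 2·5; sub 6 for 5: 2·6^2 + 2·6; = 84; G_4 = 84−1 = 83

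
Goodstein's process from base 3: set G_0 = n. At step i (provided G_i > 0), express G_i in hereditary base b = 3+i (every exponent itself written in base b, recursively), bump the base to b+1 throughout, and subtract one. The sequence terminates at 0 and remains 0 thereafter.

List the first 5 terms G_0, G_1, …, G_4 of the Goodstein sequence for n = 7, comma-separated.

7 —HB3→ 2·3 + 1 —bump→ 2·4 + 1 = 9 —(−1)→ 8
8 —HB4→ 2·4 —bump→ 2·5 = 10 —(−1)→ 9
9 —HB5→ 5 + 4 —bump→ 6 + 4 = 10 —(−1)→ 9
9 —HB6→ 6 + 3 —bump→ 7 + 3 = 10 —(−1)→ 9

7, 8, 9, 9, 9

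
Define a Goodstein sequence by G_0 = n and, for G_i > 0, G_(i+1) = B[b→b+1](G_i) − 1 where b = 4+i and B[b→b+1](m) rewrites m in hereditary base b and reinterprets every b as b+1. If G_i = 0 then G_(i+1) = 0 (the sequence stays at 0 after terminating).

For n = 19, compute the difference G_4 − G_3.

14

i=0: 19 = 4^2 + 3 (b=4); 4→5: 5^2 + 3 = 28; 28−1 = 27
i=1: 27 = 5^2 + 2 (b=5); 5→6: 6^2 + 2 = 38; 38−1 = 37
i=2: 37 = 6^2 + 1 (b=6); 6→7: 7^2 + 1 = 50; 50−1 = 49
i=3: 49 = 7^2 (b=7); 7→8: 8^2 = 64; 64−1 = 63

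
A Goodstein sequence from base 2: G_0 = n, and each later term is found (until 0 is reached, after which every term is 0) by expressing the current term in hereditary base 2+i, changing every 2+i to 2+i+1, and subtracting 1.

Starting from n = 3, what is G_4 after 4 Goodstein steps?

step 0: 3 = 2 + 1; sub 3 for 2: 3 + 1; = 4; G_1 = 4−1 = 3
step 1: 3 = 3; sub 4 for 3: 4; = 4; G_2 = 4−1 = 3
step 2: 3 = 3; sub 5 for 4: 3; = 3; G_3 = 3−1 = 2
step 3: 2 = 2; sub 6 for 5: 2; = 2; G_4 = 2−1 = 1
step 4: 1 = 1; sub 7 for 6: 1; = 1; G_5 = 1−1 = 0

1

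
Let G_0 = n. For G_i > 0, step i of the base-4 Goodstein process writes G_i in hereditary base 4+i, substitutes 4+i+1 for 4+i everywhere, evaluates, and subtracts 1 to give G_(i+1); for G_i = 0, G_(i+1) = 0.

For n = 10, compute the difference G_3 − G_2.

1

10 —HB4→ 2·4 + 2 —bump→ 2·5 + 2 = 12 —(−1)→ 11
11 —HB5→ 2·5 + 1 —bump→ 2·6 + 1 = 13 —(−1)→ 12
12 —HB6→ 2·6 —bump→ 2·7 = 14 —(−1)→ 13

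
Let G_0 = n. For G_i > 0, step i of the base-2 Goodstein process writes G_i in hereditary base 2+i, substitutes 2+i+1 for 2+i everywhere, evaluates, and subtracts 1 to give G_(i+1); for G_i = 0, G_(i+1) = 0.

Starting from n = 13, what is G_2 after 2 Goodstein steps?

1279

(0) 13|_2 = 2^(2 + 1) + 2^2 + 1 ↦ 3^(3 + 1) + 3^3 + 1|_3 = 109 ⇒ 108
(1) 108|_3 = 3^(3 + 1) + 3^3 ↦ 4^(4 + 1) + 4^4|_4 = 1280 ⇒ 1279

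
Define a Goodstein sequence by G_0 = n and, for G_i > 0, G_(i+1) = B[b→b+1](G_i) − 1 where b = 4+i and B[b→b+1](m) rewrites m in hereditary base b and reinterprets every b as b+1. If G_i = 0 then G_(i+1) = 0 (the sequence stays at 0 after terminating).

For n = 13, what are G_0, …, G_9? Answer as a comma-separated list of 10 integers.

13, 15, 17, 18, 19, 20, 21, 22, 23, 23

(0) 13|_4 = 3·4 + 1 ↦ 3·5 + 1|_5 = 16 ⇒ 15
(1) 15|_5 = 3·5 ↦ 3·6|_6 = 18 ⇒ 17
(2) 17|_6 = 2·6 + 5 ↦ 2·7 + 5|_7 = 19 ⇒ 18
(3) 18|_7 = 2·7 + 4 ↦ 2·8 + 4|_8 = 20 ⇒ 19
(4) 19|_8 = 2·8 + 3 ↦ 2·9 + 3|_9 = 21 ⇒ 20
(5) 20|_9 = 2·9 + 2 ↦ 2·10 + 2|_10 = 22 ⇒ 21
(6) 21|_10 = 2·10 + 1 ↦ 2·11 + 1|_11 = 23 ⇒ 22
(7) 22|_11 = 2·11 ↦ 2·12|_12 = 24 ⇒ 23
(8) 23|_12 = 12 + 11 ↦ 13 + 11|_13 = 24 ⇒ 23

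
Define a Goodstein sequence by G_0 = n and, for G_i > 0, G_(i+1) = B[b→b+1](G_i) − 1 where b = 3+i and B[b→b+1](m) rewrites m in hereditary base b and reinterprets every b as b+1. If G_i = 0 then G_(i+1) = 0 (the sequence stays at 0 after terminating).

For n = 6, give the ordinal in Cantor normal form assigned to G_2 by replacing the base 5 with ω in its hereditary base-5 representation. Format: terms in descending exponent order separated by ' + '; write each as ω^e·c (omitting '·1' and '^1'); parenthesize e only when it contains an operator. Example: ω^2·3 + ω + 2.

ω + 2

6 —HB3→ 2·3 —bump→ 2·4 = 8 —(−1)→ 7
7 —HB4→ 4 + 3 —bump→ 5 + 3 = 8 —(−1)→ 7
7 —HB5→ 5 + 2 —bump→ 6 + 2 = 8 —(−1)→ 7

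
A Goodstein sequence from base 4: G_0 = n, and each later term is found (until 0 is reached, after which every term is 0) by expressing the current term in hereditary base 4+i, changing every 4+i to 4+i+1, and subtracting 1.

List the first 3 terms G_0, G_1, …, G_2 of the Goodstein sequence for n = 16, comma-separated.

i=0: 16 = 4^2 (b=4); 4→5: 5^2 = 25; 25−1 = 24
i=1: 24 = 4·5 + 4 (b=5); 5→6: 4·6 + 4 = 28; 28−1 = 27

16, 24, 27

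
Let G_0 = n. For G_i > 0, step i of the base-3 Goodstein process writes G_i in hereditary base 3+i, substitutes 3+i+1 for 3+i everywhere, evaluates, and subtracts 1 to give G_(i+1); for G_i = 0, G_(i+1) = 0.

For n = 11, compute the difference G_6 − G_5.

step 0: 11 = 3^2 + 2; sub 4 for 3: 4^2 + 2; = 18; G_1 = 18−1 = 17
step 1: 17 = 4^2 + 1; sub 5 for 4: 5^2 + 1; = 26; G_2 = 26−1 = 25
step 2: 25 = 5^2; sub 6 for 5: 6^2; = 36; G_3 = 36−1 = 35
step 3: 35 = 5·6 + 5; sub 7 for 6: 5·7 + 5; = 40; G_4 = 40−1 = 39
step 4: 39 = 5·7 + 4; sub 8 for 7: 5·8 + 4; = 44; G_5 = 44−1 = 43
step 5: 43 = 5·8 + 3; sub 9 for 8: 5·9 + 3; = 48; G_6 = 48−1 = 47

4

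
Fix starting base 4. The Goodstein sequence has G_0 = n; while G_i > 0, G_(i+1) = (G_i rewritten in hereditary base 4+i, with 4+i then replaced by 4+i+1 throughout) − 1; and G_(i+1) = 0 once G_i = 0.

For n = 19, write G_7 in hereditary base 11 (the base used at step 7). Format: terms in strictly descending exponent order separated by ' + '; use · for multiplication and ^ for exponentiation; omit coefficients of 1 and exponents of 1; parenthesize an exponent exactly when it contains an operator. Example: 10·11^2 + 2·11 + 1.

7·11 + 4

base 4: 19 = 4^2 + 3; at 5: 5^2 + 3 = 28; next = 27
base 5: 27 = 5^2 + 2; at 6: 6^2 + 2 = 38; next = 37
base 6: 37 = 6^2 + 1; at 7: 7^2 + 1 = 50; next = 49
base 7: 49 = 7^2; at 8: 8^2 = 64; next = 63
base 8: 63 = 7·8 + 7; at 9: 7·9 + 7 = 70; next = 69
base 9: 69 = 7·9 + 6; at 10: 7·10 + 6 = 76; next = 75
base 10: 75 = 7·10 + 5; at 11: 7·11 + 5 = 82; next = 81
base 11: 81 = 7·11 + 4; at 12: 7·12 + 4 = 88; next = 87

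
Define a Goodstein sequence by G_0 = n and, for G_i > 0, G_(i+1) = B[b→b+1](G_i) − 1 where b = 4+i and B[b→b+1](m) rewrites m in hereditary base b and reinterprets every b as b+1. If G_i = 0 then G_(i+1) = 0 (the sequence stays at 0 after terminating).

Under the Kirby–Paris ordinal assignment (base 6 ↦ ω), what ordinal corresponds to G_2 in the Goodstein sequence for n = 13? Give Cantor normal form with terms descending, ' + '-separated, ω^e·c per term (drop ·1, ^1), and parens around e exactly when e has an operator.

base 4: 13 = 3·4 + 1; at 5: 3·5 + 1 = 16; next = 15
base 5: 15 = 3·5; at 6: 3·6 = 18; next = 17
base 6: 17 = 2·6 + 5; at 7: 2·7 + 5 = 19; next = 18

ω·2 + 5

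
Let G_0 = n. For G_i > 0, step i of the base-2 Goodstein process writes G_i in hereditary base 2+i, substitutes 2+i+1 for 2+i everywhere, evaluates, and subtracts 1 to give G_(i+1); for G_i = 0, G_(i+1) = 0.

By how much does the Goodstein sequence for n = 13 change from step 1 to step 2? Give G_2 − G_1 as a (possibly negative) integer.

step 0: 13 = 2^(2 + 1) + 2^2 + 1; sub 3 for 2: 3^(3 + 1) + 3^3 + 1; = 109; G_1 = 109−1 = 108
step 1: 108 = 3^(3 + 1) + 3^3; sub 4 for 3: 4^(4 + 1) + 4^4; = 1280; G_2 = 1280−1 = 1279

1171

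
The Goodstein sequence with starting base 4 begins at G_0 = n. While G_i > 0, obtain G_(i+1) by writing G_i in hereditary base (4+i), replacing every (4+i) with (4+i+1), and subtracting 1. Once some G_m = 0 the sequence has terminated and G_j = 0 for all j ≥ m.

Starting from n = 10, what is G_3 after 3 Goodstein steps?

13

10 —HB4→ 2·4 + 2 —bump→ 2·5 + 2 = 12 —(−1)→ 11
11 —HB5→ 2·5 + 1 —bump→ 2·6 + 1 = 13 —(−1)→ 12
12 —HB6→ 2·6 —bump→ 2·7 = 14 —(−1)→ 13
13 —HB7→ 7 + 6 —bump→ 8 + 6 = 14 —(−1)→ 13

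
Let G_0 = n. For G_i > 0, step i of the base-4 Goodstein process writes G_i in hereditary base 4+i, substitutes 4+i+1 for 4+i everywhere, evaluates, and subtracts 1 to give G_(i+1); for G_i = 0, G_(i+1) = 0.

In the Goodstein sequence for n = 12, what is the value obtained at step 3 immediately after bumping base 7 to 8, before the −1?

18

i=0: 12 = 3·4 (b=4); 4→5: 3·5 = 15; 15−1 = 14
i=1: 14 = 2·5 + 4 (b=5); 5→6: 2·6 + 4 = 16; 16−1 = 15
i=2: 15 = 2·6 + 3 (b=6); 6→7: 2·7 + 3 = 17; 17−1 = 16
i=3: 16 = 2·7 + 2 (b=7); 7→8: 2·8 + 2 = 18; 18−1 = 17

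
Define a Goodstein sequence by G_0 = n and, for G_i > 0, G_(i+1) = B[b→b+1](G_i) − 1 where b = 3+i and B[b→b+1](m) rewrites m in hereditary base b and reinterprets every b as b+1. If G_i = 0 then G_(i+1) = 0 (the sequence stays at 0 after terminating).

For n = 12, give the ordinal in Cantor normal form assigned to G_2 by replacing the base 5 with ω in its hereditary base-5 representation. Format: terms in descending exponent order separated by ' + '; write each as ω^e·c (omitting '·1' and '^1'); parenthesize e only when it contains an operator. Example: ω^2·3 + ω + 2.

ω^2 + 2

(0) 12|_3 = 3^2 + 3 ↦ 4^2 + 4|_4 = 20 ⇒ 19
(1) 19|_4 = 4^2 + 3 ↦ 5^2 + 3|_5 = 28 ⇒ 27
(2) 27|_5 = 5^2 + 2 ↦ 6^2 + 2|_6 = 38 ⇒ 37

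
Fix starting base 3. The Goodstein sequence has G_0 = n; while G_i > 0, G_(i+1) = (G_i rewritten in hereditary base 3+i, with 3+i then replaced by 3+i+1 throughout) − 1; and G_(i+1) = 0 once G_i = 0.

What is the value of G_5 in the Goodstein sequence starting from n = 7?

9

G_0 = 7. HB_3(7) = 2·3 + 1. Bump = 9. G_1 = 8.
G_1 = 8. HB_4(8) = 2·4. Bump = 10. G_2 = 9.
G_2 = 9. HB_5(9) = 5 + 4. Bump = 10. G_3 = 9.
G_3 = 9. HB_6(9) = 6 + 3. Bump = 10. G_4 = 9.
G_4 = 9. HB_7(9) = 7 + 2. Bump = 10. G_5 = 9.
G_5 = 9. HB_8(9) = 8 + 1. Bump = 10. G_6 = 9.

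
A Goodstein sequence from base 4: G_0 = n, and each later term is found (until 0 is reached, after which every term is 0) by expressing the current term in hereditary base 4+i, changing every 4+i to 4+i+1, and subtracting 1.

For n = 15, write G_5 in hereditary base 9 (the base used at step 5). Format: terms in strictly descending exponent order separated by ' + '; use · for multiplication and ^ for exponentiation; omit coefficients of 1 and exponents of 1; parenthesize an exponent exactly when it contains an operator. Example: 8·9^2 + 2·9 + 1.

2·9 + 6

(0) 15|_4 = 3·4 + 3 ↦ 3·5 + 3|_5 = 18 ⇒ 17
(1) 17|_5 = 3·5 + 2 ↦ 3·6 + 2|_6 = 20 ⇒ 19
(2) 19|_6 = 3·6 + 1 ↦ 3·7 + 1|_7 = 22 ⇒ 21
(3) 21|_7 = 3·7 ↦ 3·8|_8 = 24 ⇒ 23
(4) 23|_8 = 2·8 + 7 ↦ 2·9 + 7|_9 = 25 ⇒ 24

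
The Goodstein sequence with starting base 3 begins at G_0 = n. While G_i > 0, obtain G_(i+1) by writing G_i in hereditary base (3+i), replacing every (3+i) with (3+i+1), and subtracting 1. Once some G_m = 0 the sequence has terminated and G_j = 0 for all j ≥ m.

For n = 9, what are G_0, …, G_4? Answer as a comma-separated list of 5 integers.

G_0 = 9. HB_3(9) = 3^2. Bump = 16. G_1 = 15.
G_1 = 15. HB_4(15) = 3·4 + 3. Bump = 18. G_2 = 17.
G_2 = 17. HB_5(17) = 3·5 + 2. Bump = 20. G_3 = 19.
G_3 = 19. HB_6(19) = 3·6 + 1. Bump = 22. G_4 = 21.

9, 15, 17, 19, 21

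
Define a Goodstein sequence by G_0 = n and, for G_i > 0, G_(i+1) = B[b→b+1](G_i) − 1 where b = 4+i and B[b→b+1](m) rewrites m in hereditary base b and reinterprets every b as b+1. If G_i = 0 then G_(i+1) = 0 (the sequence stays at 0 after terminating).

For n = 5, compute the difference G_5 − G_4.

(0) 5|_4 = 4 + 1 ↦ 5 + 1|_5 = 6 ⇒ 5
(1) 5|_5 = 5 ↦ 6|_6 = 6 ⇒ 5
(2) 5|_6 = 5 ↦ 5|_7 = 5 ⇒ 4
(3) 4|_7 = 4 ↦ 4|_8 = 4 ⇒ 3
(4) 3|_8 = 3 ↦ 3|_9 = 3 ⇒ 2

-1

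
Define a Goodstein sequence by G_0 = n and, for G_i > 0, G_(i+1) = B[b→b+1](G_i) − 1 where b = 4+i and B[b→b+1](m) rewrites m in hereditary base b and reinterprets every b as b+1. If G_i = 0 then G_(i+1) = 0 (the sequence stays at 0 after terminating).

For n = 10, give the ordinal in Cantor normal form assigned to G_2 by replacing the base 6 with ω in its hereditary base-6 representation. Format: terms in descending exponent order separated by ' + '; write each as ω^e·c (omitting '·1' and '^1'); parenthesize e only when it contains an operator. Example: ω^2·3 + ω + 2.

ω·2

G_0=10  [base 4] 2·4 + 2  →[4↦5]→  2·5 + 2 = 12  −1 ⇒ G_1=11
G_1=11  [base 5] 2·5 + 1  →[5↦6]→  2·6 + 1 = 13  −1 ⇒ G_2=12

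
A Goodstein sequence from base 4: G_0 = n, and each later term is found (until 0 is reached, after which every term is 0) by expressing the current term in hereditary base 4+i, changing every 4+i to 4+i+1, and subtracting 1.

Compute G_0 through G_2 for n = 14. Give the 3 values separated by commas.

14, 16, 18

[0] 14 ≡ 3·4 + 2 (base 4). Lift 5: 17. −1: 16.
[1] 16 ≡ 3·5 + 1 (base 5). Lift 6: 19. −1: 18.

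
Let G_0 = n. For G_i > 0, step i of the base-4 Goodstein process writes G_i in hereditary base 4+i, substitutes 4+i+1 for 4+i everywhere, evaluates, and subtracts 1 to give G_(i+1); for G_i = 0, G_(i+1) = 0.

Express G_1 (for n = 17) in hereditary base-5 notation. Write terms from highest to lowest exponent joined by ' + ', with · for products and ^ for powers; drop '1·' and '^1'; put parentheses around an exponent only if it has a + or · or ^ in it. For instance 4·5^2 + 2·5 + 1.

5^2

[0] 17 ≡ 4^2 + 1 (base 4). Lift 5: 26. −1: 25.
[1] 25 ≡ 5^2 (base 5). Lift 6: 36. −1: 35.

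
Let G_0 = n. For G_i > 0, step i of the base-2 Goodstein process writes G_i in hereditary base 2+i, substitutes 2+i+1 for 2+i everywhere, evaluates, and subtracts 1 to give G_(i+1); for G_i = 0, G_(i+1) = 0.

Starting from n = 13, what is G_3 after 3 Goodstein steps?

step 0: 13 = 2^(2 + 1) + 2^2 + 1; sub 3 for 2: 3^(3 + 1) + 3^3 + 1; = 109; G_1 = 109−1 = 108
step 1: 108 = 3^(3 + 1) + 3^3; sub 4 for 3: 4^(4 + 1) + 4^4; = 1280; G_2 = 1280−1 = 1279
step 2: 1279 = 4^(4 + 1) + 3·4^3 + 3·4^2 + 3·4 + 3; sub 5 for 4: 5^(5 + 1) + 3·5^3 + 3·5^2 + 3·5 + 3; = 16093; G_3 = 16093−1 = 16092

16092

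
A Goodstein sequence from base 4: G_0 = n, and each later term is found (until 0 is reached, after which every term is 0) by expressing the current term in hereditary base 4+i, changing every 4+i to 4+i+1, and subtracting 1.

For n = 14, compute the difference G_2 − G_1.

i=0: 14 = 3·4 + 2 (b=4); 4→5: 3·5 + 2 = 17; 17−1 = 16
i=1: 16 = 3·5 + 1 (b=5); 5→6: 3·6 + 1 = 19; 19−1 = 18

2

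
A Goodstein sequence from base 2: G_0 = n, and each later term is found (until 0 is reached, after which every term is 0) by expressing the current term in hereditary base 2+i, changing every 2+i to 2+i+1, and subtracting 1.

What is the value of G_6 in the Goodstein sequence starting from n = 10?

84073323

10 —HB2→ 2^(2 + 1) + 2 —bump→ 3^(3 + 1) + 3 = 84 —(−1)→ 83
83 —HB3→ 3^(3 + 1) + 2 —bump→ 4^(4 + 1) + 2 = 1026 —(−1)→ 1025
1025 —HB4→ 4^(4 + 1) + 1 —bump→ 5^(5 + 1) + 1 = 15626 —(−1)→ 15625
15625 —HB5→ 5^(5 + 1) —bump→ 6^(6 + 1) = 279936 —(−1)→ 279935
279935 —HB6→ 5·6^6 + 5·6^5 + 5·6^4 + 5·6^3 + 5·6^2 + 5·6 + 5 —bump→ 5·7^7 + 5·7^5 + 5·7^4 + 5·7^3 + 5·7^2 + 5·7 + 5 = 4215755 —(−1)→ 4215754
4215754 —HB7→ 5·7^7 + 5·7^5 + 5·7^4 + 5·7^3 + 5·7^2 + 5·7 + 4 —bump→ 5·8^8 + 5·8^5 + 5·8^4 + 5·8^3 + 5·8^2 + 5·8 + 4 = 84073324 —(−1)→ 84073323
84073323 —HB8→ 5·8^8 + 5·8^5 + 5·8^4 + 5·8^3 + 5·8^2 + 5·8 + 3 —bump→ 5·9^9 + 5·9^5 + 5·9^4 + 5·9^3 + 5·9^2 + 5·9 + 3 = 1937434593 —(−1)→ 1937434592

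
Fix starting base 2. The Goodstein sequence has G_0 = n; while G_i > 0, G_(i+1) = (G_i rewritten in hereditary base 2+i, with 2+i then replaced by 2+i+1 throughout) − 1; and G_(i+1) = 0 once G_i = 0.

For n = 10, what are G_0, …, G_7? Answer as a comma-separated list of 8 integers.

10, 83, 1025, 15625, 279935, 4215754, 84073323, 1937434592

G_0=10  [base 2] 2^(2 + 1) + 2  →[2↦3]→  3^(3 + 1) + 3 = 84  −1 ⇒ G_1=83
G_1=83  [base 3] 3^(3 + 1) + 2  →[3↦4]→  4^(4 + 1) + 2 = 1026  −1 ⇒ G_2=1025
G_2=1025  [base 4] 4^(4 + 1) + 1  →[4↦5]→  5^(5 + 1) + 1 = 15626  −1 ⇒ G_3=15625
G_3=15625  [base 5] 5^(5 + 1)  →[5↦6]→  6^(6 + 1) = 279936  −1 ⇒ G_4=279935
G_4=279935  [base 6] 5·6^6 + 5·6^5 + 5·6^4 + 5·6^3 + 5·6^2 + 5·6 + 5  →[6↦7]→  5·7^7 + 5·7^5 + 5·7^4 + 5·7^3 + 5·7^2 + 5·7 + 5 = 4215755  −1 ⇒ G_5=4215754
G_5=4215754  [base 7] 5·7^7 + 5·7^5 + 5·7^4 + 5·7^3 + 5·7^2 + 5·7 + 4  →[7↦8]→  5·8^8 + 5·8^5 + 5·8^4 + 5·8^3 + 5·8^2 + 5·8 + 4 = 84073324  −1 ⇒ G_6=84073323
G_6=84073323  [base 8] 5·8^8 + 5·8^5 + 5·8^4 + 5·8^3 + 5·8^2 + 5·8 + 3  →[8↦9]→  5·9^9 + 5·9^5 + 5·9^4 + 5·9^3 + 5·9^2 + 5·9 + 3 = 1937434593  −1 ⇒ G_7=1937434592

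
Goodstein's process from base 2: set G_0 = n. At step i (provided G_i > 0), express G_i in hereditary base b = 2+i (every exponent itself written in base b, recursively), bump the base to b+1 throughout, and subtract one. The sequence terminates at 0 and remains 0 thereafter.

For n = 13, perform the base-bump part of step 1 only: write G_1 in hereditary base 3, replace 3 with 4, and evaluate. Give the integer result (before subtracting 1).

[0] 13 ≡ 2^(2 + 1) + 2^2 + 1 (base 2). Lift 3: 109. −1: 108.
[1] 108 ≡ 3^(3 + 1) + 3^3 (base 3). Lift 4: 1280. −1: 1279.

1280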